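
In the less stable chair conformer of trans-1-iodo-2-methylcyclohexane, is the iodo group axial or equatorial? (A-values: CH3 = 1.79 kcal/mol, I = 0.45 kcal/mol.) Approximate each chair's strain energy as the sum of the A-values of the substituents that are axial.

axial

C1 and C2 have opposite parity, so for the trans isomer the two substituents are e,e in one chair and a,a in the other.
Chair I (methyl axial, iodo axial): E = 2.24 kcal/mol.
Chair II (methyl equatorial, iodo equatorial): E = 0.00 kcal/mol.
Chair I is the less stable (higher-energy) conformer, and in that chair the iodo group is axial.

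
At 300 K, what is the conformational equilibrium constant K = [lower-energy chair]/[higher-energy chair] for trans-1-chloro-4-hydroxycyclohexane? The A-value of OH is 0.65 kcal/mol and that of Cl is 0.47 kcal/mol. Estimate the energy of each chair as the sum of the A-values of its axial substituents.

K ≈ 6.55

C1 and C4 have opposite parity, so for the trans isomer the two substituents are e,e in one chair and a,a in the other.
Chair I (hydroxyl axial, chloro axial): E = 1.12 kcal/mol; chair II (hydroxyl equatorial, chloro equatorial): E = 0.00 kcal/mol.
ΔG = 1.12 kcal/mol between the two chairs.
K = exp(ΔG/RT) with R = 1.987×10⁻³ kcal mol⁻¹ K⁻¹ and T = 300 K gives K ≈ 6.55.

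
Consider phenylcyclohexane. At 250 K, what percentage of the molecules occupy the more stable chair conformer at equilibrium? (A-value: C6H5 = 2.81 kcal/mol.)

99.7%

One chair has the phenyl group axial (E = 2.81 kcal/mol) and the other has it equatorial (E = 0).
ΔG = 2.81 kcal/mol between the two chairs.
K = exp(ΔG/RT) with R = 1.987×10⁻³ kcal mol⁻¹ K⁻¹ and T = 250 K gives K ≈ 286.
Fraction in the lower-energy chair = K/(K+1) = 99.7%.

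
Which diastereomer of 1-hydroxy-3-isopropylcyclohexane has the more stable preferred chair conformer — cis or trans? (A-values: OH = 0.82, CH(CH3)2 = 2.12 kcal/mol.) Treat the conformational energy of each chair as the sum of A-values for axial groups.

cis

At 1,3 positions (parity same): cis → (e,e or a,a); trans → (a,e or e,a).
Best chair for cis: E = 0.00 kcal/mol; best chair for trans: E = 0.82 kcal/mol.
The cis isomer is lower by 0.82 kcal/mol.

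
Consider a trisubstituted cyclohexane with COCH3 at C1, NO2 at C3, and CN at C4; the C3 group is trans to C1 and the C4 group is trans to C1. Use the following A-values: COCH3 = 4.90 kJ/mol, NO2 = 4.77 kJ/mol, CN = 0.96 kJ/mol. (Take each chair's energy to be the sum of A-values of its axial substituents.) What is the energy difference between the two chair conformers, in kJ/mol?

1.09 kJ/mol

Chair I (acetyl axial, nitro equatorial, cyano axial): E = 5.86 kJ/mol.
Chair II (acetyl equatorial, nitro axial, cyano equatorial): E = 4.77 kJ/mol.
ΔE = 5.86 − 4.77 = 1.09 kJ/mol; chair II is more stable.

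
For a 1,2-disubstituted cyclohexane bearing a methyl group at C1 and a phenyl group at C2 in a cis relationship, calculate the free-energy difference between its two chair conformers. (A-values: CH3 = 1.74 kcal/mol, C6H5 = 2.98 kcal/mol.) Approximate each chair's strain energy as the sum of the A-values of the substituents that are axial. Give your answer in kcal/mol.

1.24 kcal/mol

C1 and C2 have opposite parity, so for the cis isomer the two substituents are one axial and one equatorial in each chair.
Chair I (methyl axial, phenyl equatorial): E = 1.74 kcal/mol.
Chair II (methyl equatorial, phenyl axial): E = 2.98 kcal/mol.
ΔE = 2.98 − 1.74 = 1.24 kcal/mol; chair I is more stable.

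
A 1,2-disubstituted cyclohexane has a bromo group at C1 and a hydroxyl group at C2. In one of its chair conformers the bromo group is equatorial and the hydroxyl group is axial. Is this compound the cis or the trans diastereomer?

cis

C1 and C2 have opposite parity, so their axial bonds point in opposite directions.
With opposite-parity carbons, two substituents on the same face are one axial and one equatorial; opposite faces give both axial or both equatorial.
Here the groups are equatorial/axial → same face → cis.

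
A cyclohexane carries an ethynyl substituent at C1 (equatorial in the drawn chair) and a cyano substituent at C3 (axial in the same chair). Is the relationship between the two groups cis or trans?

C1 and C3 have the same parity, so their axial bonds point in the same direction.
With same-parity carbons, two substituents on the same face are both axial or both equatorial; opposite faces give one of each.
Here the groups are equatorial/axial → opposite face → trans.

trans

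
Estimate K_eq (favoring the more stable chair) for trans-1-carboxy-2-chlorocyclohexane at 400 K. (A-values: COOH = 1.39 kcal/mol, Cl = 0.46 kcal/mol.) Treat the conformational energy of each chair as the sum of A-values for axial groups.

C1 and C2 have opposite parity, so for the trans isomer the two substituents are e,e in one chair and a,a in the other.
Chair I (carboxyl axial, chloro axial): E = 1.85 kcal/mol; chair II (carboxyl equatorial, chloro equatorial): E = 0.00 kcal/mol.
ΔG = 1.85 kcal/mol between the two chairs.
K = exp(ΔG/RT) with R = 1.987×10⁻³ kcal mol⁻¹ K⁻¹ and T = 400 K gives K ≈ 10.3.

K ≈ 10.3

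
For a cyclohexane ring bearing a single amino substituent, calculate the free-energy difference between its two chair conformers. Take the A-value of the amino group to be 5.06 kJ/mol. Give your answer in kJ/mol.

A monosubstituted cyclohexane has one chair with the amino group axial (E = A = 5.06 kJ/mol) and one with it equatorial (E = 0).
ΔE = 5.06 − 0 = 5.06 kJ/mol.

5.06 kJ/mol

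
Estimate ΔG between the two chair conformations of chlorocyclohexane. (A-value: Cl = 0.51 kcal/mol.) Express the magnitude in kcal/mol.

0.51 kcal/mol

A monosubstituted cyclohexane has one chair with the chloro group axial (E = A = 0.51 kcal/mol) and one with it equatorial (E = 0).
ΔE = 0.51 − 0 = 0.51 kcal/mol.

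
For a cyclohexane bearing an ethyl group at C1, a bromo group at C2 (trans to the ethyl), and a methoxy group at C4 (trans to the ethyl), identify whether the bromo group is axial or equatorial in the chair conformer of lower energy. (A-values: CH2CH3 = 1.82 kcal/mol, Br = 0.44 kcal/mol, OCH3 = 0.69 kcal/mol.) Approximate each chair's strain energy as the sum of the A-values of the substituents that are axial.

Chair I (ethyl axial, bromo axial, methoxy axial): E = 2.95 kcal/mol.
Chair II (ethyl equatorial, bromo equatorial, methoxy equatorial): E = 0.00 kcal/mol.
Chair II is the more stable (lower-energy) conformer, and in that chair the bromo group is equatorial.

equatorial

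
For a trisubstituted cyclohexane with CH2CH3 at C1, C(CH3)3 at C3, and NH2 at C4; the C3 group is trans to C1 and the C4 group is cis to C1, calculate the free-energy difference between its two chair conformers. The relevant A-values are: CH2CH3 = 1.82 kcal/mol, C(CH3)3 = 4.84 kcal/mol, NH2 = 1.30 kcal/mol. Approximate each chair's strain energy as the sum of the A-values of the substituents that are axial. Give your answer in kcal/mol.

4.32 kcal/mol

Chair I (ethyl axial, tert-butyl equatorial, amino equatorial): E = 1.82 kcal/mol.
Chair II (ethyl equatorial, tert-butyl axial, amino axial): E = 6.14 kcal/mol.
ΔE = 6.14 − 1.82 = 4.32 kcal/mol; chair I is more stable.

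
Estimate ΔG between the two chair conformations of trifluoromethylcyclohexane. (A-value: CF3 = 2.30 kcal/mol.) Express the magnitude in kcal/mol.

2.30 kcal/mol

A monosubstituted cyclohexane has one chair with the trifluoromethyl group axial (E = A = 2.30 kcal/mol) and one with it equatorial (E = 0).
ΔE = 2.30 − 0 = 2.30 kcal/mol.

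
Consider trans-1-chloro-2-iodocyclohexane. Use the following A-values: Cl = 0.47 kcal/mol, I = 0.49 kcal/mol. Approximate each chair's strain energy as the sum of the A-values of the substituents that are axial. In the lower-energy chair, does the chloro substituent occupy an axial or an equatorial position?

equatorial

C1 and C2 have opposite parity, so for the trans isomer the two substituents are e,e in one chair and a,a in the other.
Chair I (chloro axial, iodo axial): E = 0.96 kcal/mol.
Chair II (chloro equatorial, iodo equatorial): E = 0.00 kcal/mol.
Chair II is the more stable (lower-energy) conformer, and in that chair the chloro group is equatorial.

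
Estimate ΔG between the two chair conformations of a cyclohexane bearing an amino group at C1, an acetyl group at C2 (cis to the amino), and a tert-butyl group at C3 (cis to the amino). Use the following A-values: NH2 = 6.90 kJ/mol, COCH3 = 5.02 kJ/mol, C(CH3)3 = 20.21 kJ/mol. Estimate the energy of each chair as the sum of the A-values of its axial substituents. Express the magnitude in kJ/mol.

Chair I (amino axial, acetyl equatorial, tert-butyl axial): E = 27.11 kJ/mol.
Chair II (amino equatorial, acetyl axial, tert-butyl equatorial): E = 5.02 kJ/mol.
ΔE = 27.11 − 5.02 = 22.09 kJ/mol; chair II is more stable.

22.09 kJ/mol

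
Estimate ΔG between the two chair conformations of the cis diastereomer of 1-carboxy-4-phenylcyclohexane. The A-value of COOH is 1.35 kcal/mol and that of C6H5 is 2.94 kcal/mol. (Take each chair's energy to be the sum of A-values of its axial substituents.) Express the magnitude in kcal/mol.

C1 and C4 have opposite parity, so for the cis isomer the two substituents are one axial and one equatorial in each chair.
Chair I (carboxyl axial, phenyl equatorial): E = 1.35 kcal/mol.
Chair II (carboxyl equatorial, phenyl axial): E = 2.94 kcal/mol.
ΔE = 2.94 − 1.35 = 1.59 kcal/mol; chair I is more stable.

1.59 kcal/mol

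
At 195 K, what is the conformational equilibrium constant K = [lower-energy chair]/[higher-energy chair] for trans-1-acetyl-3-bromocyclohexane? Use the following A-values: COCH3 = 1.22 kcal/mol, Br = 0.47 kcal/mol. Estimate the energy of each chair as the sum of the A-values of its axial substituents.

K ≈ 6.93

C1 and C3 have the same parity, so for the trans isomer the two substituents are one axial and one equatorial in each chair.
Chair I (acetyl axial, bromo equatorial): E = 1.22 kcal/mol; chair II (acetyl equatorial, bromo axial): E = 0.47 kcal/mol.
ΔG = 0.75 kcal/mol between the two chairs.
K = exp(ΔG/RT) with R = 1.987×10⁻³ kcal mol⁻¹ K⁻¹ and T = 195 K gives K ≈ 6.93.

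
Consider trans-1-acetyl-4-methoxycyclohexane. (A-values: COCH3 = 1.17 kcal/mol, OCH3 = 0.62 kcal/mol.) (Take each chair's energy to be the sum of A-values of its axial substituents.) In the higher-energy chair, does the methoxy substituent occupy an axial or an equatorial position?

C1 and C4 have opposite parity, so for the trans isomer the two substituents are e,e in one chair and a,a in the other.
Chair I (acetyl axial, methoxy axial): E = 1.79 kcal/mol.
Chair II (acetyl equatorial, methoxy equatorial): E = 0.00 kcal/mol.
Chair I is the less stable (higher-energy) conformer, and in that chair the methoxy group is axial.

axial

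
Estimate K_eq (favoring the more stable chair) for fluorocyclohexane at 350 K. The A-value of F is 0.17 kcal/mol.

One chair has the fluoro group axial (E = 0.17 kcal/mol) and the other has it equatorial (E = 0).
ΔG = 0.17 kcal/mol between the two chairs.
K = exp(ΔG/RT) with R = 1.987×10⁻³ kcal mol⁻¹ K⁻¹ and T = 350 K gives K ≈ 1.28.

K ≈ 1.28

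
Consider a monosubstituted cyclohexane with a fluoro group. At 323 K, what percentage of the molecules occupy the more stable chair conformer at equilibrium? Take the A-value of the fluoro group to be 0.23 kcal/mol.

One chair has the fluoro group axial (E = 0.23 kcal/mol) and the other has it equatorial (E = 0).
ΔG = 0.23 kcal/mol between the two chairs.
K = exp(ΔG/RT) with R = 1.987×10⁻³ kcal mol⁻¹ K⁻¹ and T = 323 K gives K ≈ 1.43.
Fraction in the lower-energy chair = K/(K+1) = 58.9%.

58.9%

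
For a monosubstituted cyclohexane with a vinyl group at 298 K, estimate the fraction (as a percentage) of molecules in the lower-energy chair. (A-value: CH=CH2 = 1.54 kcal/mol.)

93.1%

One chair has the vinyl group axial (E = 1.54 kcal/mol) and the other has it equatorial (E = 0).
ΔG = 1.54 kcal/mol between the two chairs.
K = exp(ΔG/RT) with R = 1.987×10⁻³ kcal mol⁻¹ K⁻¹ and T = 298 K gives K ≈ 13.5.
Fraction in the lower-energy chair = K/(K+1) = 93.1%.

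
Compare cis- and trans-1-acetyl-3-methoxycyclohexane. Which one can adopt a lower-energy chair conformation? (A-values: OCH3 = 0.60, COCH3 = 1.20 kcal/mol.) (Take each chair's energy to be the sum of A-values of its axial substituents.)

cis

At 1,3 positions (parity same): cis → (e,e or a,a); trans → (a,e or e,a).
Best chair for cis: E = 0.00 kcal/mol; best chair for trans: E = 0.60 kcal/mol.
The cis isomer is lower by 0.60 kcal/mol.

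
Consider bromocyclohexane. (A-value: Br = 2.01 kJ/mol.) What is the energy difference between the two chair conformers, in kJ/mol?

2.01 kJ/mol

A monosubstituted cyclohexane has one chair with the bromo group axial (E = A = 2.01 kJ/mol) and one with it equatorial (E = 0).
ΔE = 2.01 − 0 = 2.01 kJ/mol.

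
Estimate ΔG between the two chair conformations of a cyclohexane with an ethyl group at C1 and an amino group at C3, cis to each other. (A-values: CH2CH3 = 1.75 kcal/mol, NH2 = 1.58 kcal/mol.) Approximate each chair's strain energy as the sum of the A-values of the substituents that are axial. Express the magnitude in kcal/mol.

3.33 kcal/mol

C1 and C3 have the same parity, so for the cis isomer the two substituents are e,e in one chair and a,a in the other.
Chair I (ethyl axial, amino axial): E = 3.33 kcal/mol.
Chair II (ethyl equatorial, amino equatorial): E = 0.00 kcal/mol.
ΔE = 3.33 − 0.00 = 3.33 kcal/mol; chair II is more stable.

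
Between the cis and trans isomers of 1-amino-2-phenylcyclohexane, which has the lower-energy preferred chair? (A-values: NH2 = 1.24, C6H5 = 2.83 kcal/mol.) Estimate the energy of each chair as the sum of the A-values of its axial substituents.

trans

At 1,2 positions (parity opposite): cis → (a,e or e,a); trans → (e,e or a,a).
Best chair for cis: E = 1.24 kcal/mol; best chair for trans: E = 0.00 kcal/mol.
The trans isomer is lower by 1.24 kcal/mol.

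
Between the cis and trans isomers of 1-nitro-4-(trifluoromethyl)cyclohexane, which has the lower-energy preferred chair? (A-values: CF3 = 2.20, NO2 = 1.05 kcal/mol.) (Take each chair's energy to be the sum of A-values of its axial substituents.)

At 1,4 positions (parity opposite): cis → (a,e or e,a); trans → (e,e or a,a).
Best chair for cis: E = 1.05 kcal/mol; best chair for trans: E = 0.00 kcal/mol.
The trans isomer is lower by 1.05 kcal/mol.

trans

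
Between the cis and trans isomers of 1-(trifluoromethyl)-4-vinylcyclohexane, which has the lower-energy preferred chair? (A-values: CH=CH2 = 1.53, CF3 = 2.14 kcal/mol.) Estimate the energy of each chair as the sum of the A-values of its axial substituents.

trans

At 1,4 positions (parity opposite): cis → (a,e or e,a); trans → (e,e or a,a).
Best chair for cis: E = 1.53 kcal/mol; best chair for trans: E = 0.00 kcal/mol.
The trans isomer is lower by 1.53 kcal/mol.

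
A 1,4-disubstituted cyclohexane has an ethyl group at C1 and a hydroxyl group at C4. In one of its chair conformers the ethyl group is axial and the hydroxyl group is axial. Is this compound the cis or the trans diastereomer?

trans

C1 and C4 have opposite parity, so their axial bonds point in opposite directions.
With opposite-parity carbons, two substituents on the same face are one axial and one equatorial; opposite faces give both axial or both equatorial.
Here the groups are axial/axial → opposite face → trans.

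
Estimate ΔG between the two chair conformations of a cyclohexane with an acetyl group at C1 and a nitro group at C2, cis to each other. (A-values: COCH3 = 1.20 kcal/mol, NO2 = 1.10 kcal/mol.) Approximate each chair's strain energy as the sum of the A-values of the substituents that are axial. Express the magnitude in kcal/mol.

C1 and C2 have opposite parity, so for the cis isomer the two substituents are one axial and one equatorial in each chair.
Chair I (acetyl axial, nitro equatorial): E = 1.20 kcal/mol.
Chair II (acetyl equatorial, nitro axial): E = 1.10 kcal/mol.
ΔE = 1.20 − 1.10 = 0.10 kcal/mol; chair II is more stable.

0.10 kcal/mol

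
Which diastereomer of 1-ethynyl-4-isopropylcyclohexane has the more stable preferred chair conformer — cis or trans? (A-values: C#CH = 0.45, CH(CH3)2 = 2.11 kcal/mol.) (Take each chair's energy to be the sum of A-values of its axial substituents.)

trans

At 1,4 positions (parity opposite): cis → (a,e or e,a); trans → (e,e or a,a).
Best chair for cis: E = 0.45 kcal/mol; best chair for trans: E = 0.00 kcal/mol.
The trans isomer is lower by 0.45 kcal/mol.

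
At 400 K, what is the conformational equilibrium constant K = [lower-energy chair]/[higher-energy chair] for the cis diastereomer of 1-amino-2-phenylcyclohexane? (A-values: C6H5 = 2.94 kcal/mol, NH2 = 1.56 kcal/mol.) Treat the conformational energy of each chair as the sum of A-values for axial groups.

K ≈ 5.68

C1 and C2 have opposite parity, so for the cis isomer the two substituents are one axial and one equatorial in each chair.
Chair I (phenyl axial, amino equatorial): E = 2.94 kcal/mol; chair II (phenyl equatorial, amino axial): E = 1.56 kcal/mol.
ΔG = 1.38 kcal/mol between the two chairs.
K = exp(ΔG/RT) with R = 1.987×10⁻³ kcal mol⁻¹ K⁻¹ and T = 400 K gives K ≈ 5.68.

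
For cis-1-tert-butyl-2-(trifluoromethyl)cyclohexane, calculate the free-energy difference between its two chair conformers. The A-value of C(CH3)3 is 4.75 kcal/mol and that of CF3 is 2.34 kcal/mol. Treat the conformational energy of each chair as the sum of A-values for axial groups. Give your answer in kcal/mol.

C1 and C2 have opposite parity, so for the cis isomer the two substituents are one axial and one equatorial in each chair.
Chair I (tert-butyl axial, trifluoromethyl equatorial): E = 4.75 kcal/mol.
Chair II (tert-butyl equatorial, trifluoromethyl axial): E = 2.34 kcal/mol.
ΔE = 4.75 − 2.34 = 2.41 kcal/mol; chair II is more stable.

2.41 kcal/mol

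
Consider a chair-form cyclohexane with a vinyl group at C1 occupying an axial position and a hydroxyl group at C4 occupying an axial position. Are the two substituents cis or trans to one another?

C1 and C4 have opposite parity, so their axial bonds point in opposite directions.
With opposite-parity carbons, two substituents on the same face are one axial and one equatorial; opposite faces give both axial or both equatorial.
Here the groups are axial/axial → opposite face → trans.

trans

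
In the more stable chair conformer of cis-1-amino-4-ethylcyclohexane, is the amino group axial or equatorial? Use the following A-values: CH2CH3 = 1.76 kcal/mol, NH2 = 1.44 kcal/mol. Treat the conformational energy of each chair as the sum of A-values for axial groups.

C1 and C4 have opposite parity, so for the cis isomer the two substituents are one axial and one equatorial in each chair.
Chair I (ethyl axial, amino equatorial): E = 1.76 kcal/mol.
Chair II (ethyl equatorial, amino axial): E = 1.44 kcal/mol.
Chair II is the more stable (lower-energy) conformer, and in that chair the amino group is axial.

axial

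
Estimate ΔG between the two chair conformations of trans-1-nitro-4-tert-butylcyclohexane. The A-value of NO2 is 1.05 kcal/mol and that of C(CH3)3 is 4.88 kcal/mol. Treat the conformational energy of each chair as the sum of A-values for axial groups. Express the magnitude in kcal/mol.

5.93 kcal/mol

C1 and C4 have opposite parity, so for the trans isomer the two substituents are e,e in one chair and a,a in the other.
Chair I (nitro axial, tert-butyl axial): E = 5.93 kcal/mol.
Chair II (nitro equatorial, tert-butyl equatorial): E = 0.00 kcal/mol.
ΔE = 5.93 − 0.00 = 5.93 kcal/mol; chair II is more stable.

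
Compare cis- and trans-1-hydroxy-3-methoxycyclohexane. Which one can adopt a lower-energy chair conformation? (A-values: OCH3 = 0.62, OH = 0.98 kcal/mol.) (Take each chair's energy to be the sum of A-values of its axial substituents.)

cis

At 1,3 positions (parity same): cis → (e,e or a,a); trans → (a,e or e,a).
Best chair for cis: E = 0.00 kcal/mol; best chair for trans: E = 0.62 kcal/mol.
The cis isomer is lower by 0.62 kcal/mol.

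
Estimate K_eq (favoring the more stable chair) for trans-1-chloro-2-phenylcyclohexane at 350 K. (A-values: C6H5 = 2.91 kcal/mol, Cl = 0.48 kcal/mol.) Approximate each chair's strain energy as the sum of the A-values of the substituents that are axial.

C1 and C2 have opposite parity, so for the trans isomer the two substituents are e,e in one chair and a,a in the other.
Chair I (phenyl axial, chloro axial): E = 3.39 kcal/mol; chair II (phenyl equatorial, chloro equatorial): E = 0.00 kcal/mol.
ΔG = 3.39 kcal/mol between the two chairs.
K = exp(ΔG/RT) with R = 1.987×10⁻³ kcal mol⁻¹ K⁻¹ and T = 350 K gives K ≈ 131.

K ≈ 131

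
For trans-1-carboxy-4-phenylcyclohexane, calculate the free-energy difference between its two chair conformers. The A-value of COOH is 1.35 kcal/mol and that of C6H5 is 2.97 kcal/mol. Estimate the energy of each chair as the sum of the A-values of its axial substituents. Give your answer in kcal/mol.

4.32 kcal/mol

C1 and C4 have opposite parity, so for the trans isomer the two substituents are e,e in one chair and a,a in the other.
Chair I (carboxyl axial, phenyl axial): E = 4.32 kcal/mol.
Chair II (carboxyl equatorial, phenyl equatorial): E = 0.00 kcal/mol.
ΔE = 4.32 − 0.00 = 4.32 kcal/mol; chair II is more stable.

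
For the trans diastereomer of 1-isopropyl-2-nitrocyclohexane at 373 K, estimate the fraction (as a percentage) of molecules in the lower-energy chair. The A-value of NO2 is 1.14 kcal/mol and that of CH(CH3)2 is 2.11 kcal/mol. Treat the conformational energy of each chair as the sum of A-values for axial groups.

98.8%

C1 and C2 have opposite parity, so for the trans isomer the two substituents are e,e in one chair and a,a in the other.
Chair I (nitro axial, isopropyl axial): E = 3.25 kcal/mol; chair II (nitro equatorial, isopropyl equatorial): E = 0.00 kcal/mol.
ΔG = 3.25 kcal/mol between the two chairs.
K = exp(ΔG/RT) with R = 1.987×10⁻³ kcal mol⁻¹ K⁻¹ and T = 373 K gives K ≈ 80.2.
Fraction in the lower-energy chair = K/(K+1) = 98.8%.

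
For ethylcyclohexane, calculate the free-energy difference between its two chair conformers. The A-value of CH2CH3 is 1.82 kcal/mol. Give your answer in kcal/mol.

A monosubstituted cyclohexane has one chair with the ethyl group axial (E = A = 1.82 kcal/mol) and one with it equatorial (E = 0).
ΔE = 1.82 − 0 = 1.82 kcal/mol.

1.82 kcal/mol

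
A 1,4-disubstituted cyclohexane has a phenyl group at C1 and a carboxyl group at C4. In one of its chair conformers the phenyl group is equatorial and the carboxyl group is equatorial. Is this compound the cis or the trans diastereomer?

trans

C1 and C4 have opposite parity, so their axial bonds point in opposite directions.
With opposite-parity carbons, two substituents on the same face are one axial and one equatorial; opposite faces give both axial or both equatorial.
Here the groups are equatorial/equatorial → opposite face → trans.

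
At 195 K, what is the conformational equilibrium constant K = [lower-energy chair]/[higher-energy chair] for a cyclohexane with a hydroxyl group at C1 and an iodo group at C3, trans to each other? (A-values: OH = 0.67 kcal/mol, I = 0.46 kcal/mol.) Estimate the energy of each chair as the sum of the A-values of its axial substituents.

K ≈ 1.72

C1 and C3 have the same parity, so for the trans isomer the two substituents are one axial and one equatorial in each chair.
Chair I (hydroxyl axial, iodo equatorial): E = 0.67 kcal/mol; chair II (hydroxyl equatorial, iodo axial): E = 0.46 kcal/mol.
ΔG = 0.21 kcal/mol between the two chairs.
K = exp(ΔG/RT) with R = 1.987×10⁻³ kcal mol⁻¹ K⁻¹ and T = 195 K gives K ≈ 1.72.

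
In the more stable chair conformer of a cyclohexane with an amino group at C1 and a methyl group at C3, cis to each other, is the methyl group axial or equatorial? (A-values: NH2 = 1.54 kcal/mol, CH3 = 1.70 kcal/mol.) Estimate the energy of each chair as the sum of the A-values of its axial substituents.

C1 and C3 have the same parity, so for the cis isomer the two substituents are e,e in one chair and a,a in the other.
Chair I (amino axial, methyl axial): E = 3.24 kcal/mol.
Chair II (amino equatorial, methyl equatorial): E = 0.00 kcal/mol.
Chair II is the more stable (lower-energy) conformer, and in that chair the methyl group is equatorial.

equatorial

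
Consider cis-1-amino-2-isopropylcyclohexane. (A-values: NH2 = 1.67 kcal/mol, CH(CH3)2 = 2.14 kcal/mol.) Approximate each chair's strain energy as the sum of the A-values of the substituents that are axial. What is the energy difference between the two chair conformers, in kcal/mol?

0.47 kcal/mol

C1 and C2 have opposite parity, so for the cis isomer the two substituents are one axial and one equatorial in each chair.
Chair I (amino axial, isopropyl equatorial): E = 1.67 kcal/mol.
Chair II (amino equatorial, isopropyl axial): E = 2.14 kcal/mol.
ΔE = 2.14 − 1.67 = 0.47 kcal/mol; chair I is more stable.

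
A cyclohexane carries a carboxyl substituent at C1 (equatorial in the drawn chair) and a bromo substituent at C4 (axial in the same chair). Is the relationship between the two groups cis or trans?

C1 and C4 have opposite parity, so their axial bonds point in opposite directions.
With opposite-parity carbons, two substituents on the same face are one axial and one equatorial; opposite faces give both axial or both equatorial.
Here the groups are equatorial/axial → same face → cis.

cis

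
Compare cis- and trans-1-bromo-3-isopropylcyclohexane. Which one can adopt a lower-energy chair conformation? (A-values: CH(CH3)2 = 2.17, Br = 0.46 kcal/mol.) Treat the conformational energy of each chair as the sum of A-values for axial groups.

cis

At 1,3 positions (parity same): cis → (e,e or a,a); trans → (a,e or e,a).
Best chair for cis: E = 0.00 kcal/mol; best chair for trans: E = 0.46 kcal/mol.
The cis isomer is lower by 0.46 kcal/mol.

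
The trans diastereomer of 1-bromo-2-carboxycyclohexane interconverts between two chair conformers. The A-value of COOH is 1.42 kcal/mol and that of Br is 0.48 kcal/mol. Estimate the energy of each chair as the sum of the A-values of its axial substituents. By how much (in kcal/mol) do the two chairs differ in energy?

1.90 kcal/mol

C1 and C2 have opposite parity, so for the trans isomer the two substituents are e,e in one chair and a,a in the other.
Chair I (carboxyl axial, bromo axial): E = 1.90 kcal/mol.
Chair II (carboxyl equatorial, bromo equatorial): E = 0.00 kcal/mol.
ΔE = 1.90 − 0.00 = 1.90 kcal/mol; chair II is more stable.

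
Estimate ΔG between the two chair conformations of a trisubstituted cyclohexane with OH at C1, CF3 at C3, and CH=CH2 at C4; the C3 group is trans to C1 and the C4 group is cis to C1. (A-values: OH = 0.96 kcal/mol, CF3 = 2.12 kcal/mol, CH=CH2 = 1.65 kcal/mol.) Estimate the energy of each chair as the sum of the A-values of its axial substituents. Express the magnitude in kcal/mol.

2.81 kcal/mol

Chair I (hydroxyl axial, trifluoromethyl equatorial, vinyl equatorial): E = 0.96 kcal/mol.
Chair II (hydroxyl equatorial, trifluoromethyl axial, vinyl axial): E = 3.77 kcal/mol.
ΔE = 3.77 − 0.96 = 2.81 kcal/mol; chair I is more stable.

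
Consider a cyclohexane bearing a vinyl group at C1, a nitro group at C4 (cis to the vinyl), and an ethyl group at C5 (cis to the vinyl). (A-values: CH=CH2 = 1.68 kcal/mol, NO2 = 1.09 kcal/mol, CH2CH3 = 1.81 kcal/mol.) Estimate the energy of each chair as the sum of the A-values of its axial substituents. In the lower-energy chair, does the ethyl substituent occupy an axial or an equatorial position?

equatorial

Chair I (vinyl axial, nitro equatorial, ethyl axial): E = 3.49 kcal/mol.
Chair II (vinyl equatorial, nitro axial, ethyl equatorial): E = 1.09 kcal/mol.
Chair II is the more stable (lower-energy) conformer, and in that chair the ethyl group is equatorial.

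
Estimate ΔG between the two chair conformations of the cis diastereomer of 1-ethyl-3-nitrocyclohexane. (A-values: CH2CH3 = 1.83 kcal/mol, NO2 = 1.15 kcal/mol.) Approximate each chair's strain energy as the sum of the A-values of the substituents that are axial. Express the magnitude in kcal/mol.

C1 and C3 have the same parity, so for the cis isomer the two substituents are e,e in one chair and a,a in the other.
Chair I (ethyl axial, nitro axial): E = 2.98 kcal/mol.
Chair II (ethyl equatorial, nitro equatorial): E = 0.00 kcal/mol.
ΔE = 2.98 − 0.00 = 2.98 kcal/mol; chair II is more stable.

2.98 kcal/mol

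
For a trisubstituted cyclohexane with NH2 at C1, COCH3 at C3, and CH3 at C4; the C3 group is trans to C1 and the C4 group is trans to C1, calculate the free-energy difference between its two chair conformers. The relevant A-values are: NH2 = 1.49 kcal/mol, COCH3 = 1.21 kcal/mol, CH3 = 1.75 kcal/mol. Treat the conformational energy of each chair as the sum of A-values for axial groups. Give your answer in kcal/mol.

Chair I (amino axial, acetyl equatorial, methyl axial): E = 3.24 kcal/mol.
Chair II (amino equatorial, acetyl axial, methyl equatorial): E = 1.21 kcal/mol.
ΔE = 3.24 − 1.21 = 2.03 kcal/mol; chair II is more stable.

2.03 kcal/mol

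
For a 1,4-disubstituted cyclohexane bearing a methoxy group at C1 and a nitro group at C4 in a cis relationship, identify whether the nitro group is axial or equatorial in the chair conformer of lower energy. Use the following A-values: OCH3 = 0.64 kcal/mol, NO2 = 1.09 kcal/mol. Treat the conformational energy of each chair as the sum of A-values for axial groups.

equatorial

C1 and C4 have opposite parity, so for the cis isomer the two substituents are one axial and one equatorial in each chair.
Chair I (methoxy axial, nitro equatorial): E = 0.64 kcal/mol.
Chair II (methoxy equatorial, nitro axial): E = 1.09 kcal/mol.
Chair I is the more stable (lower-energy) conformer, and in that chair the nitro group is equatorial.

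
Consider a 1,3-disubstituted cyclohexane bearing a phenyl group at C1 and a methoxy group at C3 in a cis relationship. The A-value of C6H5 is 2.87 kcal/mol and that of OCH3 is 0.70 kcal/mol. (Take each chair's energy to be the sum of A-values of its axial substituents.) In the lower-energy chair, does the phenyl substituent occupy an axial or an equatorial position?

equatorial

C1 and C3 have the same parity, so for the cis isomer the two substituents are e,e in one chair and a,a in the other.
Chair I (phenyl axial, methoxy axial): E = 3.57 kcal/mol.
Chair II (phenyl equatorial, methoxy equatorial): E = 0.00 kcal/mol.
Chair II is the more stable (lower-energy) conformer, and in that chair the phenyl group is equatorial.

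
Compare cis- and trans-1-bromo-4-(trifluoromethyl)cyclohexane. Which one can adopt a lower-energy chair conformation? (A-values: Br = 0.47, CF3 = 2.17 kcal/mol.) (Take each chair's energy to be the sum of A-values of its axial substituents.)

At 1,4 positions (parity opposite): cis → (a,e or e,a); trans → (e,e or a,a).
Best chair for cis: E = 0.47 kcal/mol; best chair for trans: E = 0.00 kcal/mol.
The trans isomer is lower by 0.47 kcal/mol.

trans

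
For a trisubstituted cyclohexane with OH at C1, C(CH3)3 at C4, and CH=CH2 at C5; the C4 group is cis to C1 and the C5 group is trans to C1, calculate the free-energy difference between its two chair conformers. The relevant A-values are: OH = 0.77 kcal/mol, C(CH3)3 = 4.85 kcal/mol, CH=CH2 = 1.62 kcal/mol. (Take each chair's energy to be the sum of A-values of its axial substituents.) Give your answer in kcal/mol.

5.70 kcal/mol

Chair I (hydroxyl axial, tert-butyl equatorial, vinyl equatorial): E = 0.77 kcal/mol.
Chair II (hydroxyl equatorial, tert-butyl axial, vinyl axial): E = 6.47 kcal/mol.
ΔE = 6.47 − 0.77 = 5.70 kcal/mol; chair I is more stable.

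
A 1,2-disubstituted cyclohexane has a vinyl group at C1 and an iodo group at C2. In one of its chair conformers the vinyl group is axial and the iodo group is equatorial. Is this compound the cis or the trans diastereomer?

C1 and C2 have opposite parity, so their axial bonds point in opposite directions.
With opposite-parity carbons, two substituents on the same face are one axial and one equatorial; opposite faces give both axial or both equatorial.
Here the groups are axial/equatorial → same face → cis.

cis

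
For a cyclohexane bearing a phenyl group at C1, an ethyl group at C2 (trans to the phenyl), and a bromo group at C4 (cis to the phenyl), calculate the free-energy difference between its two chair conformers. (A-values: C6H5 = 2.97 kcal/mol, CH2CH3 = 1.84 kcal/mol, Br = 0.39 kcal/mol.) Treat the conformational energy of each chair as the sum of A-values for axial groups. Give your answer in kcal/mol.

4.42 kcal/mol

Chair I (phenyl axial, ethyl axial, bromo equatorial): E = 4.81 kcal/mol.
Chair II (phenyl equatorial, ethyl equatorial, bromo axial): E = 0.39 kcal/mol.
ΔE = 4.81 − 0.39 = 4.42 kcal/mol; chair II is more stable.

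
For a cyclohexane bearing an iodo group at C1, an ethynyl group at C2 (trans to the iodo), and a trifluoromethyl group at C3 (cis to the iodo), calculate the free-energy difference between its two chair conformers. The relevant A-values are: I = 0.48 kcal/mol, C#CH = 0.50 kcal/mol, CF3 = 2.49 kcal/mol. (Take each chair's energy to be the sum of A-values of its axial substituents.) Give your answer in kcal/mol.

3.47 kcal/mol

Chair I (iodo axial, ethynyl axial, trifluoromethyl axial): E = 3.47 kcal/mol.
Chair II (iodo equatorial, ethynyl equatorial, trifluoromethyl equatorial): E = 0.00 kcal/mol.
ΔE = 3.47 − 0.00 = 3.47 kcal/mol; chair II is more stable.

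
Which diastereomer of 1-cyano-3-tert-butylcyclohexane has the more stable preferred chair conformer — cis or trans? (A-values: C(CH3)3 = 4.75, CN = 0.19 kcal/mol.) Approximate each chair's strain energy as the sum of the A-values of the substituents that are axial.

At 1,3 positions (parity same): cis → (e,e or a,a); trans → (a,e or e,a).
Best chair for cis: E = 0.00 kcal/mol; best chair for trans: E = 0.19 kcal/mol.
The cis isomer is lower by 0.19 kcal/mol.

cis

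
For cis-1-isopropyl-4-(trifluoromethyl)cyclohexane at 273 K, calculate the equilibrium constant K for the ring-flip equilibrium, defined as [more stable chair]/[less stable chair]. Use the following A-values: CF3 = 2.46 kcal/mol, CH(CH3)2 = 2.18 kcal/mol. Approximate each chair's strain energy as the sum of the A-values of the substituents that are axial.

K ≈ 1.68

C1 and C4 have opposite parity, so for the cis isomer the two substituents are one axial and one equatorial in each chair.
Chair I (trifluoromethyl axial, isopropyl equatorial): E = 2.46 kcal/mol; chair II (trifluoromethyl equatorial, isopropyl axial): E = 2.18 kcal/mol.
ΔG = 0.28 kcal/mol between the two chairs.
K = exp(ΔG/RT) with R = 1.987×10⁻³ kcal mol⁻¹ K⁻¹ and T = 273 K gives K ≈ 1.68.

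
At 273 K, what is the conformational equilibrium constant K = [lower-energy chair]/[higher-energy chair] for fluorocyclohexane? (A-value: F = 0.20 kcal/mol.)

K ≈ 1.45

One chair has the fluoro group axial (E = 0.20 kcal/mol) and the other has it equatorial (E = 0).
ΔG = 0.20 kcal/mol between the two chairs.
K = exp(ΔG/RT) with R = 1.987×10⁻³ kcal mol⁻¹ K⁻¹ and T = 273 K gives K ≈ 1.45.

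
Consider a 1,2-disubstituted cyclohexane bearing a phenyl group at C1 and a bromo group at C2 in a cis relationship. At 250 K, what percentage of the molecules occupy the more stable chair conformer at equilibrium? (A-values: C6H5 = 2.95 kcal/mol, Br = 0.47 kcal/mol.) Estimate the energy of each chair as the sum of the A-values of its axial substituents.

C1 and C2 have opposite parity, so for the cis isomer the two substituents are one axial and one equatorial in each chair.
Chair I (phenyl axial, bromo equatorial): E = 2.95 kcal/mol; chair II (phenyl equatorial, bromo axial): E = 0.47 kcal/mol.
ΔG = 2.48 kcal/mol between the two chairs.
K = exp(ΔG/RT) with R = 1.987×10⁻³ kcal mol⁻¹ K⁻¹ and T = 250 K gives K ≈ 147.
Fraction in the lower-energy chair = K/(K+1) = 99.3%.

99.3%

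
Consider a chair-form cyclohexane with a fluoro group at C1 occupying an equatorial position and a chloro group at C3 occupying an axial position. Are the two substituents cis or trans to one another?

C1 and C3 have the same parity, so their axial bonds point in the same direction.
With same-parity carbons, two substituents on the same face are both axial or both equatorial; opposite faces give one of each.
Here the groups are equatorial/axial → opposite face → trans.

trans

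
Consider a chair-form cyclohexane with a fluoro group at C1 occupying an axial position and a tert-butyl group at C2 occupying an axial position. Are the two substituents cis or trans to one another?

trans

C1 and C2 have opposite parity, so their axial bonds point in opposite directions.
With opposite-parity carbons, two substituents on the same face are one axial and one equatorial; opposite faces give both axial or both equatorial.
Here the groups are axial/axial → opposite face → trans.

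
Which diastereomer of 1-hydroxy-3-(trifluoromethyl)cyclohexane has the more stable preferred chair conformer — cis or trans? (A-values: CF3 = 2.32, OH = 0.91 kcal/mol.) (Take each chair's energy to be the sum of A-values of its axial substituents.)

At 1,3 positions (parity same): cis → (e,e or a,a); trans → (a,e or e,a).
Best chair for cis: E = 0.00 kcal/mol; best chair for trans: E = 0.91 kcal/mol.
The cis isomer is lower by 0.91 kcal/mol.

cis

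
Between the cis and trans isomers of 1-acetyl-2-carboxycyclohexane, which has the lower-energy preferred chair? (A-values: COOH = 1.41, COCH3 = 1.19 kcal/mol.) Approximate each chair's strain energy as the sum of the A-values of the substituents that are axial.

At 1,2 positions (parity opposite): cis → (a,e or e,a); trans → (e,e or a,a).
Best chair for cis: E = 1.19 kcal/mol; best chair for trans: E = 0.00 kcal/mol.
The trans isomer is lower by 1.19 kcal/mol.

trans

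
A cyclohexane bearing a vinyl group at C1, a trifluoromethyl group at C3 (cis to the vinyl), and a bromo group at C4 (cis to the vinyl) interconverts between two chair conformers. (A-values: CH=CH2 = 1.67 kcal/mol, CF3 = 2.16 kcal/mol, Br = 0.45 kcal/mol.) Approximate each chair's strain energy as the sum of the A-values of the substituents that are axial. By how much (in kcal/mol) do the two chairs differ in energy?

3.38 kcal/mol

Chair I (vinyl axial, trifluoromethyl axial, bromo equatorial): E = 3.83 kcal/mol.
Chair II (vinyl equatorial, trifluoromethyl equatorial, bromo axial): E = 0.45 kcal/mol.
ΔE = 3.83 − 0.45 = 3.38 kcal/mol; chair II is more stable.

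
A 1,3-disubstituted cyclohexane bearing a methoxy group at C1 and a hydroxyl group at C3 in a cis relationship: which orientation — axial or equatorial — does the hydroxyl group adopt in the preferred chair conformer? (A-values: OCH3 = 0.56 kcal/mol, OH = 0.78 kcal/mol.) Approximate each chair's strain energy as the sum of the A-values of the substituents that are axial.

C1 and C3 have the same parity, so for the cis isomer the two substituents are e,e in one chair and a,a in the other.
Chair I (methoxy axial, hydroxyl axial): E = 1.34 kcal/mol.
Chair II (methoxy equatorial, hydroxyl equatorial): E = 0.00 kcal/mol.
Chair II is the more stable (lower-energy) conformer, and in that chair the hydroxyl group is equatorial.

equatorial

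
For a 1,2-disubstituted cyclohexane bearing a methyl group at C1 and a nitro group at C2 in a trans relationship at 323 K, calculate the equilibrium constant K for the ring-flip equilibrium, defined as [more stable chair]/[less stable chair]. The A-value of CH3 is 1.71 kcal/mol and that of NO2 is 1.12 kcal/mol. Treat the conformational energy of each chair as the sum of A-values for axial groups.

C1 and C2 have opposite parity, so for the trans isomer the two substituents are e,e in one chair and a,a in the other.
Chair I (methyl axial, nitro axial): E = 2.83 kcal/mol; chair II (methyl equatorial, nitro equatorial): E = 0.00 kcal/mol.
ΔG = 2.83 kcal/mol between the two chairs.
K = exp(ΔG/RT) with R = 1.987×10⁻³ kcal mol⁻¹ K⁻¹ and T = 323 K gives K ≈ 82.2.

K ≈ 82.2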